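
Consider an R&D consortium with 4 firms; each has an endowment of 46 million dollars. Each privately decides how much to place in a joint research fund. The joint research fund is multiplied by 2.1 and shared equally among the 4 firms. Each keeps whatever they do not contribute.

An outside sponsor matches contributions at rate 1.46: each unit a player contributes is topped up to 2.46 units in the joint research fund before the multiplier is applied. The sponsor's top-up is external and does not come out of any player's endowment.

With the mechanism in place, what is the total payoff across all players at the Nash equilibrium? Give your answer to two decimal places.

The effective private return per unit is now 2.1 × 2.46 / 4 = 1.2915 > 1, so every player's dominant strategy flips to full contribution.
At the Nash equilibrium everyone contributes 46. Group total payoff = 2.1 × 2.46 × 184 = 950.54.

950.54 million dollars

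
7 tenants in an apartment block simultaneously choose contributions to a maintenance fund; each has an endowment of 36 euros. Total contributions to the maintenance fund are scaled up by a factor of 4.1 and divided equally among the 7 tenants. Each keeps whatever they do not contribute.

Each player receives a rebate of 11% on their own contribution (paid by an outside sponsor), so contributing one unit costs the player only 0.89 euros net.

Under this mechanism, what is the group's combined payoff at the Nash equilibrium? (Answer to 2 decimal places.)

252.00 euros

Even with the mechanism, each unit contributed returns only (4.1/7) / 0.89 = 0.6581 per unit of net cost, so contributing nothing is still dominant.
At the Nash equilibrium no one contributes; group total payoff = 7 × 36 = 252.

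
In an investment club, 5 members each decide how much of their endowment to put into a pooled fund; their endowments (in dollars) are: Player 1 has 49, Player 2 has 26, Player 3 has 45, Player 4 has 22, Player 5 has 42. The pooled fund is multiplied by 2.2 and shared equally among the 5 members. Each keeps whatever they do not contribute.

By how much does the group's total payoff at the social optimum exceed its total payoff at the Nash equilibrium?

The private return per contributed unit is 2.2/5 = 0.4400 < 1 for every player regardless of endowment, so the Nash equilibrium is zero contribution and the group total is Σ E_j = 49 + 26 + 45 + 22 + 42 = 184.
Each contributed unit returns 2.200 to the group, so the social optimum is full contribution by everyone: group total = 2.200 × 184 = 404.80.
Efficiency loss = (2.200 − 1) × 184 = 220.80.

220.80 dollars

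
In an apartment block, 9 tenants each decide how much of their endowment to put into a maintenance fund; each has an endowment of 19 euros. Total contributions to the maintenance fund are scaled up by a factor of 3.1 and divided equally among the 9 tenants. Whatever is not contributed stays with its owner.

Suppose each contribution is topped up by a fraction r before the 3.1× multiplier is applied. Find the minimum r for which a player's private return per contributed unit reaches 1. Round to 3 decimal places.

1.903

With matching at rate r, one contributed unit becomes (1 + r) in the maintenance fund and returns 3.1 × (1 + r) / 9 to the contributor.
Setting this equal to 1: 1 + r = 9/3.1 = 2.9032.
So the minimum matching rate is r = 2.9032 − 1 = 1.903.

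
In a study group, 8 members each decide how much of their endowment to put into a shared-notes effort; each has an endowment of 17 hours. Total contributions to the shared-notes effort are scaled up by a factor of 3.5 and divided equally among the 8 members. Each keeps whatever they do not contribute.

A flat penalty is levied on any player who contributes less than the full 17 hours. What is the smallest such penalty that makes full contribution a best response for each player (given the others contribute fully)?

9.56 hours

Given the others contribute fully, the best deviation is to contribute 0 (any partial contribution still incurs the fine and gives up units whose private return 0.4375 is below 1).
Deviating from 17 to 0 saves 17 hours but forfeits the deviator's share of the drop in the shared-notes effort: 3.5/8 × 17 = 7.44.
So the deviation gain is 17 − 7.44 = 9.56, and the fine must be at least 9.56 hours to wipe it out.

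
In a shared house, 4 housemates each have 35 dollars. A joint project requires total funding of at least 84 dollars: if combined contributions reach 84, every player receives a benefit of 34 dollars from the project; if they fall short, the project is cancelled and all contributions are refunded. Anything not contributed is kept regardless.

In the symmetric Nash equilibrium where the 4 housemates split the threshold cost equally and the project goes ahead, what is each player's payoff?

Equal share of the threshold: 84/4 = 21.
At this profile no one gains by cutting their contribution: any cut drops the total below 84, the project is cancelled, contributions are refunded, and the deviator ends with 35, which is less than 35 − 21 + 34 = 48. Contributing more than 21 just wastes the excess. So contributing exactly 21 is a best response.
Each player's payoff: 35 − 21 + 34 = 48.

48 dollars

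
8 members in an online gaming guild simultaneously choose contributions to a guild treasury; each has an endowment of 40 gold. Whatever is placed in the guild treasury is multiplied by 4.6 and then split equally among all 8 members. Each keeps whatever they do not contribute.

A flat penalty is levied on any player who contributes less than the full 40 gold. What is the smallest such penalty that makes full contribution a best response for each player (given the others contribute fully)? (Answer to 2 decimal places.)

Given the others contribute fully, the best deviation is to contribute 0 (any partial contribution still incurs the fine and gives up units whose private return 0.5750 is below 1).
Deviating from 40 to 0 saves 40 gold but forfeits the deviator's share of the drop in the guild treasury: 4.6/8 × 40 = 23.00.
So the deviation gain is 40 − 23.00 = 17.00, and the fine must be at least 17.00 gold to wipe it out.

17.00 gold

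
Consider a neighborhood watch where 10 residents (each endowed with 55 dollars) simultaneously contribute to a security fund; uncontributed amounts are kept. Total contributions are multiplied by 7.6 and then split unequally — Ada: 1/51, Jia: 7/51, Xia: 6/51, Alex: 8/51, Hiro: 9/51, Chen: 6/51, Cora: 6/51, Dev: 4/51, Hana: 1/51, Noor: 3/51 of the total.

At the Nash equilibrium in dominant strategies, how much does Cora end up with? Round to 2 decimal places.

A player with share s gets back 7.6·s per unit contributed, so full contribution is dominant for anyone with s > 1/7.6 = 0.1316 and zero contribution is dominant for anyone below.
Jia, Alex and Hiro are above the threshold, contributing 55 each; the remaining 7 contribute 0. Total contributed: 165.
Cora keeps 55 and receives 7.6 × 165 × 6/51 = 147.53 from the security fund, for a payoff of 202.53.

202.53 dollars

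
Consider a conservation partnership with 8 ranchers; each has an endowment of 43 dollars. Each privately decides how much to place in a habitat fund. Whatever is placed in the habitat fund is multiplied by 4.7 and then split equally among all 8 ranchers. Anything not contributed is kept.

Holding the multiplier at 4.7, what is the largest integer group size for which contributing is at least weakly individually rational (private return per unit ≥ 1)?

Private return per unit is 4.7/(group size), which is ≥ 1 whenever the group size is ≤ 4.7.
The largest such integer is 4.

4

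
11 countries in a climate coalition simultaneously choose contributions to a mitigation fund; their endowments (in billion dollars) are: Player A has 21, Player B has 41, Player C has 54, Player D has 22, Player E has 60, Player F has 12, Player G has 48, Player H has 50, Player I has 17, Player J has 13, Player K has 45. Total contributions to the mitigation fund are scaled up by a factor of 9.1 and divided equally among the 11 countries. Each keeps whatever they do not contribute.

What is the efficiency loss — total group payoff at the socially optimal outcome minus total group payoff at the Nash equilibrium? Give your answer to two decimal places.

3102.30 billion dollars

The private return per contributed unit is 9.1/11 = 0.8273 < 1 for every player regardless of endowment, so the Nash equilibrium is zero contribution and the group total is Σ E_j = 21 + 41 + 54 + 22 + 60 + 12 + 48 + 50 + 17 + 13 + 45 = 383.
Each contributed unit returns 9.100 to the group, so the social optimum is full contribution by everyone: group total = 9.100 × 383 = 3485.30.
Efficiency loss = (9.100 − 1) × 383 = 3102.30.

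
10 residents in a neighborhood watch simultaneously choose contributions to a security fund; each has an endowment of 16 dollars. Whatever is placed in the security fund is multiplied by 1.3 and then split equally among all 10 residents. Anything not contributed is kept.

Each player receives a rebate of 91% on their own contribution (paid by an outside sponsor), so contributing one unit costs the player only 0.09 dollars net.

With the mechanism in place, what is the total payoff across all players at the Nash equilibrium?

353.60 dollars

The effective private return per unit is now (1.3/10) / 0.09 = 1.4444 > 1, so every player's dominant strategy flips to full contribution.
So the Nash equilibrium is full contribution by all 10; the group earns 10 × (16 × 0.91 + 1.3 × 16) = 353.60.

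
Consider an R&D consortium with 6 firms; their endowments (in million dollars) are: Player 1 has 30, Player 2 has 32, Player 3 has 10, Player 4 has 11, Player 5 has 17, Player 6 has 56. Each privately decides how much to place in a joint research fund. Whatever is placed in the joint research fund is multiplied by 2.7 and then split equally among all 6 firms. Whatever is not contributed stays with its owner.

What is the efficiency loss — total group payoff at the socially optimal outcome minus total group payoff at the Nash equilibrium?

The private return per contributed unit is 2.7/6 = 0.4500 < 1 for every player regardless of endowment, so the Nash equilibrium is zero contribution and the group total is Σ E_j = 30 + 32 + 10 + 11 + 17 + 56 = 156.
Each contributed unit returns 2.700 to the group, so the social optimum is full contribution by everyone: group total = 2.700 × 156 = 421.20.
Efficiency loss = (2.700 − 1) × 156 = 265.20.

265.20 million dollars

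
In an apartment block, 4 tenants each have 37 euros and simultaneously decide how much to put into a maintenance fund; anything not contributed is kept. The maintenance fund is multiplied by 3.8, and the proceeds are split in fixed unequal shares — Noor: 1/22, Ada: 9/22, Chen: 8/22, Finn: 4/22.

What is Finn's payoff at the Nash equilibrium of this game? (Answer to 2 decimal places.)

Player j's private return per contributed unit is 3.8 × (j's share). Contributing is weakly dominant for j when that share is at least 1/3.8 = 0.2632, and contributing 0 is dominant otherwise.
Ada and Chen clear that bar, contributing 37 each; the remaining 2 contribute 0. Total contributed: 74.
Finn keeps 37 and receives 3.8 × 74 × 4/22 = 51.13 from the maintenance fund, for a payoff of 88.13.

88.13 euros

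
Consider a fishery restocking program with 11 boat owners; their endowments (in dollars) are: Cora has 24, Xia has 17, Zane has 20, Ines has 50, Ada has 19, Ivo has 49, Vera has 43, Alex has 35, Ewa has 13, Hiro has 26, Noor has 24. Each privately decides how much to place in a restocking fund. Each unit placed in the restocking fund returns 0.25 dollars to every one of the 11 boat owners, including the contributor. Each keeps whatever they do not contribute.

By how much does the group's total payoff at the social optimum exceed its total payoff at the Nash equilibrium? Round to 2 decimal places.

560.00 dollars

The private return per contributed unit is 0.25 < 1 for everyone, so the Nash equilibrium is zero contribution and the group total is Σ E_j = 24 + 17 + 20 + 50 + 19 + 49 + 43 + 35 + 13 + 26 + 24 = 320.
Each contributed unit returns 2.750 to the group, so the social optimum is full contribution by everyone: group total = 2.750 × 320 = 880.00.
Efficiency loss = (2.750 − 1) × 320 = 560.00.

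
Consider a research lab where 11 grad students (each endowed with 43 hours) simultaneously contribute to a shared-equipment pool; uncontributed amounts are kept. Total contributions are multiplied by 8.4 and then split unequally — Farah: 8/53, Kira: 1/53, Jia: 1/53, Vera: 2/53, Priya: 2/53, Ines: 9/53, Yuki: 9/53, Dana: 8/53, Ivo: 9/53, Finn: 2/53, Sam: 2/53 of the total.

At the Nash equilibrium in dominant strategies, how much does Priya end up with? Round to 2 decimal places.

Player j's private return per contributed unit is 8.4 × (j's share). Contributing is weakly dominant for j when that share is at least 1/8.4 = 0.1190, and contributing 0 is dominant otherwise.
Farah, Ines, Yuki, Dana and Ivo are above the threshold, contributing 43 each; the remaining 6 contribute 0. Total contributed: 215.
Priya keeps 43 and receives 8.4 × 215 × 2/53 = 68.15 from the shared-equipment pool, for a payoff of 111.15.

111.15 hours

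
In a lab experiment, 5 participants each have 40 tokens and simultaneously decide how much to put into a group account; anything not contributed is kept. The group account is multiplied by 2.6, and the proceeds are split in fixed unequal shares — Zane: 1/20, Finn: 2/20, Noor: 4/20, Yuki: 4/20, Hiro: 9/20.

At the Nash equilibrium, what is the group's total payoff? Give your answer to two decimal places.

264.00 tokens

Each unit j contributes comes back to j as 2.6 × (j's share), so j prefers to contribute only if that share exceeds 1/2.6 = 0.3846; otherwise keeping the unit dominates.
The only share above 0.3846 is Hiro's 9/20, contributing 40; the remaining 4 contribute 0. Total contributed: 40.
The group account pays out 2.6 × 40 = 104.00 in total (split across the unequal shares, but the aggregate is all that matters for the group sum).
The 4 free-riders keep 40 each, adding 160. Group total = 160 + 104.00 = 264.00.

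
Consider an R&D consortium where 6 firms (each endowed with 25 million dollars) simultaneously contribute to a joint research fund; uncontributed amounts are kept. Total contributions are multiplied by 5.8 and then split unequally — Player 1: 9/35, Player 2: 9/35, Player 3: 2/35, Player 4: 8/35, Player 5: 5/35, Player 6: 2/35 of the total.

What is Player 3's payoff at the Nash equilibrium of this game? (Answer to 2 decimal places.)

Player j's private return per contributed unit is 5.8 × (j's share). Contributing is weakly dominant for j when that share is at least 1/5.8 = 0.1724, and contributing 0 is dominant otherwise.
Player 1, Player 2 and Player 4 are above the threshold, contributing 25 each; the remaining 3 contribute 0. Total contributed: 75.
Player 3 keeps 25 and receives 5.8 × 75 × 2/35 = 24.86 from the joint research fund, for a payoff of 49.86.

49.86 million dollars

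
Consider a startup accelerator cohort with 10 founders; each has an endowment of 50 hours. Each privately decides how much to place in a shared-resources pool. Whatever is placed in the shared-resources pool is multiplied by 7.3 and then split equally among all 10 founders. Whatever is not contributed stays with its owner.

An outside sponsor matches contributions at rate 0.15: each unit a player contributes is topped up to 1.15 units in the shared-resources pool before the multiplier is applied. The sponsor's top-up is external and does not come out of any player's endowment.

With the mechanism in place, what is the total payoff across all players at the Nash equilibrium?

The effective private return is 7.3 × 1.15 / 10 = 0.8395, which is still under 1, so the mechanism doesn't change anyone's dominant strategy: zero contribution.
At the Nash equilibrium no one contributes; group total payoff = 10 × 50 = 500.

500.00 hours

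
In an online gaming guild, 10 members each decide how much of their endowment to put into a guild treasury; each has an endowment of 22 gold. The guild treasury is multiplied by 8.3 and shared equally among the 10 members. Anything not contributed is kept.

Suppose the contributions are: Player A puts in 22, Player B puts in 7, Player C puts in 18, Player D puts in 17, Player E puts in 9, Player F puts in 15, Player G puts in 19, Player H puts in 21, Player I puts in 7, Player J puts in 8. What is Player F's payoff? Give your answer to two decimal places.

125.69 gold

Total contributed: 22 + 7 + 18 + 17 + 9 + 15 + 19 + 21 + 7 + 8 = 143.
Each receives 8.3 × 143 / 10 = 118.69 from the guild treasury.
Player F keeps 22 − 15 = 7, so Player F's payoff is 7 + 118.69 = 125.69.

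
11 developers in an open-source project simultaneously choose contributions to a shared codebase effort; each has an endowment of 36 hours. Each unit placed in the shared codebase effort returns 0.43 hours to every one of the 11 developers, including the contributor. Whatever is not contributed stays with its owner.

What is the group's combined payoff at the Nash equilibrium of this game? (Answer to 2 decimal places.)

396.00 hours

The private return per contributed unit is 0.43 < 1, so contributing 0 is dominant for every player. At the Nash equilibrium everyone keeps their 36, and the group total is 11 × 36 = 396.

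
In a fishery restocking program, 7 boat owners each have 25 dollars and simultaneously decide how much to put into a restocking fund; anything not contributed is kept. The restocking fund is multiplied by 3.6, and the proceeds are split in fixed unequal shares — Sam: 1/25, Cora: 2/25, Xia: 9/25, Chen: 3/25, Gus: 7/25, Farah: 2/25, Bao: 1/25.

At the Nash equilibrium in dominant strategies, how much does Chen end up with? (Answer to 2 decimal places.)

Player j's private return per contributed unit is 3.6 × (j's share). Contributing is weakly dominant for j when that share is at least 1/3.6 = 0.2778, and contributing 0 is dominant otherwise.
The shares above 0.2778 belong to Xia and Gus, contributing 25 each; the remaining 5 contribute 0. Total contributed: 50.
Chen keeps 25 and receives 3.6 × 50 × 3/25 = 21.60 from the restocking fund, for a payoff of 46.60.

46.60 dollars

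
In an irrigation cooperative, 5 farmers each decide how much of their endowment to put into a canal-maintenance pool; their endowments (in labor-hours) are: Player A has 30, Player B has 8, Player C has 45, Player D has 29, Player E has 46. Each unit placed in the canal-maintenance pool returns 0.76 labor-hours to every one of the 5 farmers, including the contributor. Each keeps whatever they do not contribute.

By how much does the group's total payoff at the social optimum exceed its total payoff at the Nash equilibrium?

The private return per contributed unit is 0.76 < 1 for everyone, so the Nash equilibrium is zero contribution and the group total is Σ E_j = 30 + 8 + 45 + 29 + 46 = 158.
Each contributed unit returns 3.800 to the group, so the social optimum is full contribution by everyone: group total = 3.800 × 158 = 600.40.
Efficiency loss = (3.800 − 1) × 158 = 442.40.

442.40 labor-hours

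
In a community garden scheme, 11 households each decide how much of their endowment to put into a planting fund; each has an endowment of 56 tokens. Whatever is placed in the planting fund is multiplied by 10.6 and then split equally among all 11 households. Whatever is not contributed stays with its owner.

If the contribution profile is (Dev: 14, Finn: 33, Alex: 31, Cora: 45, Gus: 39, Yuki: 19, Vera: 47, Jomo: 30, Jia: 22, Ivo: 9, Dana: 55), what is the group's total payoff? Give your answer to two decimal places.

3918.40 tokens

Total contributed: 14 + 33 + 31 + 45 + 39 + 19 + 47 + 30 + 22 + 9 + 55 = 344; total kept: 11 × 56 − 344 = 272.
The planting fund pays out 10.6 × 344 = 3646.40 in aggregate.
Group total = 272 + 3646.40 = 3918.40.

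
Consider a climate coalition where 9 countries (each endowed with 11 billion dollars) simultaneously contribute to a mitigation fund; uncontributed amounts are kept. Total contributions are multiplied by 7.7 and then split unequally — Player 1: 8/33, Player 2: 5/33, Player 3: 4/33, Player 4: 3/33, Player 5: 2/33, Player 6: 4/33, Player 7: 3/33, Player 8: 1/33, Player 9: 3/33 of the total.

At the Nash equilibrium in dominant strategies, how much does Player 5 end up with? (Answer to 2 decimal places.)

For player j, contributing a unit is worthwhile iff 7.7 × (j's share) ≥ 1, i.e. iff j's share is at least 0.1299.
Player 1 and Player 2 are above the threshold, contributing 11 each; the remaining 7 contribute 0. Total contributed: 22.
Player 5 keeps 11 and receives 7.7 × 22 × 2/33 = 10.27 from the mitigation fund, for a payoff of 21.27.

21.27 billion dollars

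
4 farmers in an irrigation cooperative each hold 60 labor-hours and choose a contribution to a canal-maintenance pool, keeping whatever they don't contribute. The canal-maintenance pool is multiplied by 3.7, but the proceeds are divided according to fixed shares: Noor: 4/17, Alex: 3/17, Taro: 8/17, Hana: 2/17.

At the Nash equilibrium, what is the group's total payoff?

402.00 labor-hours

A player with share s gets back 3.7·s per unit contributed, so full contribution is dominant for anyone with s > 1/3.7 = 0.2703 and zero contribution is dominant for anyone below.
Only Taro (8/17) clears that bar, contributing 60; the remaining 3 contribute 0. Total contributed: 60.
The canal-maintenance pool pays out 3.7 × 60 = 222.00 in total (split across the unequal shares, but the aggregate is all that matters for the group sum).
The 3 free-riders keep 60 each, adding 180. Group total = 180 + 222.00 = 402.00.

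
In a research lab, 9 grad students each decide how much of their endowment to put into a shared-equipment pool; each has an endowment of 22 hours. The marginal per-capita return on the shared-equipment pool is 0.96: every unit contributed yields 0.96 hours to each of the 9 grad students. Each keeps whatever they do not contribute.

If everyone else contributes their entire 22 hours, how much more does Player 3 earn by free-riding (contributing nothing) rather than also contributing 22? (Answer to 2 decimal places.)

Switching from a contribution of 22 to 0 lets Player 3 keep an extra 22 hours, but lowers the shared-equipment pool by 22, which costs Player 3 their own share of that drop: 0.96 × 22 = 21.12.
Net gain = 22 − 21.12 = 0.88. The private return per contributed unit (0.96) is below 1, so free-riding is indeed the best response regardless of what the others do.

0.88 hours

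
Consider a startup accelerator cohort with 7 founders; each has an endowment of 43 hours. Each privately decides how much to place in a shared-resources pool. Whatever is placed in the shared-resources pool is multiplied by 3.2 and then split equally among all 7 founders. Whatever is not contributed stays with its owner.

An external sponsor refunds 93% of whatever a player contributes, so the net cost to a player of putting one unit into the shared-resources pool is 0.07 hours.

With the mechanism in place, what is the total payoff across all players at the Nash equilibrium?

The effective private return per unit is now (3.2/7) / 0.07 = 6.5306 > 1, so every player's dominant strategy flips to full contribution.
So the Nash equilibrium is full contribution by all 7; the group earns 7 × (43 × 0.93 + 3.2 × 43) = 1243.13.

1243.13 hours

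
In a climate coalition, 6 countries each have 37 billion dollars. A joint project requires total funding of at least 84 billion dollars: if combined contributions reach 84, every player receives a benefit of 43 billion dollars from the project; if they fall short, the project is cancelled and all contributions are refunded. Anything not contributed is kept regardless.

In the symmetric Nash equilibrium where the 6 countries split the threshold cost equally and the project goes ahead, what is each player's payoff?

66 billion dollars

Equal share of the threshold: 84/6 = 14.
At this profile no one gains by cutting their contribution: any cut drops the total below 84, the project is cancelled, contributions are refunded, and the deviator ends with 37, which is less than 37 − 14 + 43 = 66. Contributing more than 14 just wastes the excess. So contributing exactly 14 is a best response.
Each player's payoff: 37 − 14 + 43 = 66.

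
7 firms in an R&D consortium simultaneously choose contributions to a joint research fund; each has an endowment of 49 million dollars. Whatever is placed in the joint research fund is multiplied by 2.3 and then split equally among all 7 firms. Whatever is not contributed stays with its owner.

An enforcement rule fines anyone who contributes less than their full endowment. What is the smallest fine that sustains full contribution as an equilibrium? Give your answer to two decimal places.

Given the others contribute fully, the best deviation is to contribute 0 (any partial contribution still incurs the fine and gives up units whose private return 0.3286 is below 1).
Deviating from 49 to 0 saves 49 million dollars but forfeits the deviator's share of the drop in the joint research fund: 2.3/7 × 49 = 16.10.
So the deviation gain is 49 − 16.10 = 32.90, and the fine must be at least 32.90 million dollars to wipe it out.

32.90 million dollars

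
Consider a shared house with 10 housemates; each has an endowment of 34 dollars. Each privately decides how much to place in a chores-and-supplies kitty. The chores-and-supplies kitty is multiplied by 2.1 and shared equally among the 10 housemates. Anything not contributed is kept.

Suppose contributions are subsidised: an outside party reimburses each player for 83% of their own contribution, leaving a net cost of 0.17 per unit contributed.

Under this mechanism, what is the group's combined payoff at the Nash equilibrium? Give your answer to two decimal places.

The effective private return per unit is now (2.1/10) / 0.17 = 1.2353 > 1, so every player's dominant strategy flips to full contribution.
So the Nash equilibrium is full contribution by all 10; the group earns 10 × (34 × 0.83 + 2.1 × 34) = 996.20.

996.20 dollars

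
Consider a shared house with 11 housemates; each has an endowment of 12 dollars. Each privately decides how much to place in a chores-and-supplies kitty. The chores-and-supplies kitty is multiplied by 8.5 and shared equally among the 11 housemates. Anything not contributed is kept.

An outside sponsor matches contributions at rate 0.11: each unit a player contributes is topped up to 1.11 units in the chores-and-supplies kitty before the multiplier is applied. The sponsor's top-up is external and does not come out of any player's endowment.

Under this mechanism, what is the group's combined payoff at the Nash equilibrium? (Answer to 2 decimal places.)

Even with the mechanism, each unit contributed returns only 8.5 × 1.11 / 11 = 0.8577 per unit of net cost, so contributing nothing is still dominant.
Everyone keeps their endowment and the group total is 11 × 12 = 132.

132.00 dollars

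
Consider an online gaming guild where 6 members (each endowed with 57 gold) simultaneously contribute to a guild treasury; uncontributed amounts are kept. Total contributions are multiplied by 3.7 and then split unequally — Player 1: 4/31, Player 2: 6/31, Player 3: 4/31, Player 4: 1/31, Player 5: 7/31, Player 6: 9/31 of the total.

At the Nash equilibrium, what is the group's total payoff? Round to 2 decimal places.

A player with share s gets back 3.7·s per unit contributed, so full contribution is dominant for anyone with s > 1/3.7 = 0.2703 and zero contribution is dominant for anyone below.
Player 6 alone (share 9/31) is above the threshold, contributing 57; the remaining 5 contribute 0. Total contributed: 57.
The guild treasury pays out 3.7 × 57 = 210.90 in total (split across the unequal shares, but the aggregate is all that matters for the group sum).
The 5 free-riders keep 57 each, adding 285. Group total = 285 + 210.90 = 495.90.

495.90 gold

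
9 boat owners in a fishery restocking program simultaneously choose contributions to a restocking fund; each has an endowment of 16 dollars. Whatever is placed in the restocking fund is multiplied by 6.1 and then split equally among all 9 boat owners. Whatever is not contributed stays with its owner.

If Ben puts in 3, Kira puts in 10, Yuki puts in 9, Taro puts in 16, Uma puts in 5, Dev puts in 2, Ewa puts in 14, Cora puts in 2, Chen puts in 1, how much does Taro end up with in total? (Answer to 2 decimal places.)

42.02 dollars

Total contributed: 3 + 10 + 9 + 16 + 5 + 2 + 14 + 2 + 1 = 62.
Each receives 6.1 × 62 / 9 = 42.02 from the restocking fund.
Taro keeps 16 − 16 = 0, so Taro's payoff is 0 + 42.02 = 42.02.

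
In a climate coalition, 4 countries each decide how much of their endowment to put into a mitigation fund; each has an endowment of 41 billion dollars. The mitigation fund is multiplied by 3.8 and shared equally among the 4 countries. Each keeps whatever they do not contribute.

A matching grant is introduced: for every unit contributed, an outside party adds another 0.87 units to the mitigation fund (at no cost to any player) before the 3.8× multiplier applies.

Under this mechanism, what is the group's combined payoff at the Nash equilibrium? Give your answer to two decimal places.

1165.38 billion dollars

With the mechanism, a contributed unit returns 3.8 × 1.87 / 4 = 1.7765 per unit of net cost to the contributor — now above 1 — so contributing fully is weakly dominant for every player.
At the Nash equilibrium everyone contributes 41. Group total payoff = 3.8 × 1.87 × 164 = 1165.38.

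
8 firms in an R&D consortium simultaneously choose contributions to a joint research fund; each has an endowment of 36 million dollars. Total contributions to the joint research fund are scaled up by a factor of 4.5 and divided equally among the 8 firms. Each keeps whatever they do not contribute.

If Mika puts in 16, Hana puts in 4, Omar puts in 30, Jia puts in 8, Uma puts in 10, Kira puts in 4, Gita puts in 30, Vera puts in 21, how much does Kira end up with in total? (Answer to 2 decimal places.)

101.19 million dollars

Total contributed: 16 + 4 + 30 + 8 + 10 + 4 + 30 + 21 = 123.
Each receives 4.5 × 123 / 8 = 69.19 from the joint research fund.
Kira keeps 36 − 4 = 32, so Kira's payoff is 32 + 69.19 = 101.19.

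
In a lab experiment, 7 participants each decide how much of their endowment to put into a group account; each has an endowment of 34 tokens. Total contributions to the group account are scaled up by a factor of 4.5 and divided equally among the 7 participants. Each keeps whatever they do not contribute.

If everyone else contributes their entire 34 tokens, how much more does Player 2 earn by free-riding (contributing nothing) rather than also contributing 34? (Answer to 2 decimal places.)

Switching from a contribution of 34 to 0 lets Player 2 keep an extra 34 tokens, but lowers the group account by 34, which costs Player 2 their own share of that drop: 4.5/7 × 34 = 21.86.
Net gain = 34 − 21.86 = 12.14. The private return per contributed unit (0.6429) is below 1, so free-riding is indeed the best response regardless of what the others do.

12.14 tokens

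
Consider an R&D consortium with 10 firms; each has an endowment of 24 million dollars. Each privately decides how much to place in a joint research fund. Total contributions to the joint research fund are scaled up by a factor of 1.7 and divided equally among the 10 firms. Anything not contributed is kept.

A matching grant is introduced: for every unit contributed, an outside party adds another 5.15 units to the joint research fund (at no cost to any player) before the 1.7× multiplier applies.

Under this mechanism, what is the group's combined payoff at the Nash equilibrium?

2509.20 million dollars

Under the mechanism each unit contributed yields 1.7 × 6.15 / 10 = 1.0455 back to its contributor per unit of net cost, which exceeds 1, making full contribution the dominant choice for everyone.
At the Nash equilibrium everyone contributes 24. Group total payoff = 1.7 × 6.15 × 240 = 2509.20.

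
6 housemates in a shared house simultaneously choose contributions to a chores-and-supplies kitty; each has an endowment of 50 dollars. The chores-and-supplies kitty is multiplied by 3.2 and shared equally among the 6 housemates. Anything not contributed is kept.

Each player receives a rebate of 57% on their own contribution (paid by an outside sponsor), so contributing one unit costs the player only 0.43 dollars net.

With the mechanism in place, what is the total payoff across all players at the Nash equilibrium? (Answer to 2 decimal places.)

1131.00 dollars

The effective private return per unit is now (3.2/6) / 0.43 = 1.2403 > 1, so every player's dominant strategy flips to full contribution.
At the Nash equilibrium everyone contributes 50. Group total payoff = 6 × (50 × 0.57 + 3.2 × 50) = 1131.00.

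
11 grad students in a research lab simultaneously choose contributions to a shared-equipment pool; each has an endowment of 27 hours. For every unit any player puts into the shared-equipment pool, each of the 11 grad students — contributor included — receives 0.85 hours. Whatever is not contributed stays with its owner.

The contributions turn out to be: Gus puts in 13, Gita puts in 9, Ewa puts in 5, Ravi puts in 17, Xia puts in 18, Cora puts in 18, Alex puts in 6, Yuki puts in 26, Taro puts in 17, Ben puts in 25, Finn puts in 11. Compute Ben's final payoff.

142.25 hours

Total contributed: 13 + 9 + 5 + 17 + 18 + 18 + 6 + 26 + 17 + 25 + 11 = 165.
Each receives 0.85 × 165 = 140.25 from the shared-equipment pool.
Ben keeps 27 − 25 = 2, so Ben's payoff is 2 + 140.25 = 142.25.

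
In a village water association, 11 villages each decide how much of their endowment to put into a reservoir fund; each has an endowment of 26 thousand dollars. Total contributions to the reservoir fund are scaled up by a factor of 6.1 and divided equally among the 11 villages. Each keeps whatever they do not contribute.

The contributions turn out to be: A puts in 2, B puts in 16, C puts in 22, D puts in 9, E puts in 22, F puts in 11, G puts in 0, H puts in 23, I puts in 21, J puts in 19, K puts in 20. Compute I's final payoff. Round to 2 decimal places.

96.50 thousand dollars

Total contributed: 2 + 16 + 22 + 9 + 22 + 11 + 0 + 23 + 21 + 19 + 20 = 165.
Each receives 6.1 × 165 / 11 = 91.50 from the reservoir fund.
I keeps 26 − 21 = 5, so I's payoff is 5 + 91.50 = 96.50.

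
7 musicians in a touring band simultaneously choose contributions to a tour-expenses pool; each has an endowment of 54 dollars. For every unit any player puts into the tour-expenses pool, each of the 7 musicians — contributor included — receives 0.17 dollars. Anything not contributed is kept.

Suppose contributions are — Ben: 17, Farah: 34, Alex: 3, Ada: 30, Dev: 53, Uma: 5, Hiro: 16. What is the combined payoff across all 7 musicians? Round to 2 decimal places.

408.02 dollars

Total contributed: 17 + 34 + 3 + 30 + 53 + 5 + 16 = 158; total kept: 7 × 54 − 158 = 220.
The tour-expenses pool pays out 0.17 × 7 × 158 = 188.02 in aggregate.
Group total = 220 + 188.02 = 408.02.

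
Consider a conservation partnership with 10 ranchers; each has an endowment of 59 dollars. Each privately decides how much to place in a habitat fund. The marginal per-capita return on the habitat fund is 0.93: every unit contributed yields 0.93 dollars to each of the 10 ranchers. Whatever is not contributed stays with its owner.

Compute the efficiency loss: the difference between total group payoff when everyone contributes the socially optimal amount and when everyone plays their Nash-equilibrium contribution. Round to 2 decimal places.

4897.00 dollars

The private return per contributed unit is 0.93 < 1, so contributing 0 is dominant for every player. At the Nash equilibrium everyone keeps their 59, and the group total is 10 × 59 = 590.
Each contributed unit returns 9.300 to the group as a whole (0.93 to each of 10 players), which exceeds 1, so the social optimum is full contribution: group total = 9.300 × 590 = 5487.00.
Efficiency loss = 5487.00 − 590 = 4897.00.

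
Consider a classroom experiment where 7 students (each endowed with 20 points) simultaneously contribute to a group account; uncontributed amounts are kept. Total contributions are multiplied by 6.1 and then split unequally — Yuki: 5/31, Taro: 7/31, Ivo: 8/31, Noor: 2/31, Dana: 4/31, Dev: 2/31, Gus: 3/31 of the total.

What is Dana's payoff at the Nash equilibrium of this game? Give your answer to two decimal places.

51.48 points

For player j, contributing a unit is worthwhile iff 6.1 × (j's share) ≥ 1, i.e. iff j's share is at least 0.1639.
Taro and Ivo are above the threshold, contributing 20 each; the remaining 5 contribute 0. Total contributed: 40.
Dana keeps 20 and receives 6.1 × 40 × 4/31 = 31.48 from the group account, for a payoff of 51.48.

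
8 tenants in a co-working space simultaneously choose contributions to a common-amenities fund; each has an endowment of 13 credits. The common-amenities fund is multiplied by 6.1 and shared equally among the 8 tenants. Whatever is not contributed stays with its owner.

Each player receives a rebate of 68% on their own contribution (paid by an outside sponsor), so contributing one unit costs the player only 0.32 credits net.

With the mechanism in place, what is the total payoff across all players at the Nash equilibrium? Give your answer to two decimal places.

Under the mechanism each unit contributed yields (6.1/8) / 0.32 = 2.3828 back to its contributor per unit of net cost, which exceeds 1, making full contribution the dominant choice for everyone.
So the Nash equilibrium is full contribution by all 8; the group earns 8 × (13 × 0.68 + 6.1 × 13) = 705.12.

705.12 credits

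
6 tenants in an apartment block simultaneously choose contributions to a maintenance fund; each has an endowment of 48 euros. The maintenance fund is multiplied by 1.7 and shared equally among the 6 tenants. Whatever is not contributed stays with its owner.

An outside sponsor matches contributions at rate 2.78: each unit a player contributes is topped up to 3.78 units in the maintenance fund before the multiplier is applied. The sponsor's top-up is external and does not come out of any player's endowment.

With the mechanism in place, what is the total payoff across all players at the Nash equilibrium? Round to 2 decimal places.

With the mechanism, a contributed unit returns 1.7 × 3.78 / 6 = 1.0710 per unit of net cost to the contributor — now above 1 — so contributing fully is weakly dominant for every player.
So the Nash equilibrium is full contribution by all 6; the group earns 1.7 × 3.78 × 288 = 1850.69.

1850.69 euros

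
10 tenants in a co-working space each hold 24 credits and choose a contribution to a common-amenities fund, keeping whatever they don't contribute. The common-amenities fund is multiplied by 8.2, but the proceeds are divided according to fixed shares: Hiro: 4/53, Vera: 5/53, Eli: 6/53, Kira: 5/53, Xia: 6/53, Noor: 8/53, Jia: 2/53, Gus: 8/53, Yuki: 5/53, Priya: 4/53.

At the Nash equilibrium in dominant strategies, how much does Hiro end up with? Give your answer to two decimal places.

53.71 credits

Player j's private return per contributed unit is 8.2 × (j's share). Contributing is weakly dominant for j when that share is at least 1/8.2 = 0.1220, and contributing 0 is dominant otherwise.
Noor and Gus clear that bar, contributing 24 each; the remaining 8 contribute 0. Total contributed: 48.
Hiro keeps 24 and receives 8.2 × 48 × 4/53 = 29.71 from the common-amenities fund, for a payoff of 53.71.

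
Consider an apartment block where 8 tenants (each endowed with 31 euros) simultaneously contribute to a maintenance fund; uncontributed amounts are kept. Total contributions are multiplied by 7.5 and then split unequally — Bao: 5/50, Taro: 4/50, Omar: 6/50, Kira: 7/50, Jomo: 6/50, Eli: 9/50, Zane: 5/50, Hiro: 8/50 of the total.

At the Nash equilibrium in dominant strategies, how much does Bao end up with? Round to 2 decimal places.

100.75 euros

For player j, contributing a unit is worthwhile iff 7.5 × (j's share) ≥ 1, i.e. iff j's share is at least 0.1333.
Kira, Eli and Hiro are above the threshold, contributing 31 each; the remaining 5 contribute 0. Total contributed: 93.
Bao keeps 31 and receives 7.5 × 93 × 5/50 = 69.75 from the maintenance fund, for a payoff of 100.75.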